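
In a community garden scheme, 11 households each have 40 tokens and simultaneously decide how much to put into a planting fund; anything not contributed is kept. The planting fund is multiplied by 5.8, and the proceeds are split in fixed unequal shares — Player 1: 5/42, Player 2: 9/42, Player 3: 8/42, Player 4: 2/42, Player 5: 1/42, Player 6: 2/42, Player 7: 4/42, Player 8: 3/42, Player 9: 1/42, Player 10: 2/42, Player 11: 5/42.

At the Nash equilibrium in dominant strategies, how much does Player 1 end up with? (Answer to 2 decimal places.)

A player with share s gets back 5.8·s per unit contributed, so full contribution is dominant for anyone with s > 1/5.8 = 0.1724 and zero contribution is dominant for anyone below.
Player 2 and Player 3 clear that bar, contributing 40 each; the remaining 9 contribute 0. Total contributed: 80.
Player 1 keeps 40 and receives 5.8 × 80 × 5/42 = 55.24 from the planting fund, for a payoff of 95.24.

95.24 tokens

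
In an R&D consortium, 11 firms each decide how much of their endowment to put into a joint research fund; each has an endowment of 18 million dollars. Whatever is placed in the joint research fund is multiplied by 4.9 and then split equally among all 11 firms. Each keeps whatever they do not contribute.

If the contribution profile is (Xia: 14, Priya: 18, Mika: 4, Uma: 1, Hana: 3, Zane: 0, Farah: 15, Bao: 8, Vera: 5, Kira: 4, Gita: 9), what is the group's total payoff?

Total contributed: 14 + 18 + 4 + 1 + 3 + 0 + 15 + 8 + 5 + 4 + 9 = 81; total kept: 11 × 18 − 81 = 117.
The joint research fund pays out 4.9 × 81 = 396.90 in aggregate.
Group total = 117 + 396.90 = 513.90.

513.90 million dollars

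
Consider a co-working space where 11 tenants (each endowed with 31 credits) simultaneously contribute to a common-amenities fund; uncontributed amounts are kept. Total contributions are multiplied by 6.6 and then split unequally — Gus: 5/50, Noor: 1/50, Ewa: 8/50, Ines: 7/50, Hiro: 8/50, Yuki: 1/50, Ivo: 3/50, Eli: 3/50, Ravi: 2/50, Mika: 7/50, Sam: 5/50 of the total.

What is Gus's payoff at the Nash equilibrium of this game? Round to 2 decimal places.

71.92 credits

For player j, contributing a unit is worthwhile iff 6.6 × (j's share) ≥ 1, i.e. iff j's share is at least 0.1515.
The shares above 0.1515 belong to Ewa and Hiro, contributing 31 each; the remaining 9 contribute 0. Total contributed: 62.
Gus keeps 31 and receives 6.6 × 62 × 5/50 = 40.92 from the common-amenities fund, for a payoff of 71.92.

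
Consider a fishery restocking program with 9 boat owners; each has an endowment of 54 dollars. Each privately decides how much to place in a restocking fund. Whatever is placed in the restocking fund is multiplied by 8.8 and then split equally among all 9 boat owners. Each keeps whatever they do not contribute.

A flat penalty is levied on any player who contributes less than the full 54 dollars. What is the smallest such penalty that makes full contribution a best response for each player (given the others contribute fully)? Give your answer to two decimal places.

1.20 dollars

Given the others contribute fully, the best deviation is to contribute 0 (any partial contribution still incurs the fine and gives up units whose private return 0.9778 is below 1).
Deviating from 54 to 0 saves 54 dollars but forfeits the deviator's share of the drop in the restocking fund: 8.8/9 × 54 = 52.80.
So the deviation gain is 54 − 52.80 = 1.20, and the fine must be at least 1.20 dollars to wipe it out.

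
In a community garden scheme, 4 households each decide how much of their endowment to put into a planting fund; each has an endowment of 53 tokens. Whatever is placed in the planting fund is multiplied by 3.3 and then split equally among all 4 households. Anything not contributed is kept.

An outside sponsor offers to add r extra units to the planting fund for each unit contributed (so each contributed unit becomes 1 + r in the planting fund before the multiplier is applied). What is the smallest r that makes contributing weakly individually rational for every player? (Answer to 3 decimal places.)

With matching at rate r, one contributed unit becomes (1 + r) in the planting fund and returns 3.3 × (1 + r) / 4 to the contributor.
Setting this equal to 1: 1 + r = 4/3.3 = 1.2121.
So the minimum matching rate is r = 1.2121 − 1 = 0.212.

0.212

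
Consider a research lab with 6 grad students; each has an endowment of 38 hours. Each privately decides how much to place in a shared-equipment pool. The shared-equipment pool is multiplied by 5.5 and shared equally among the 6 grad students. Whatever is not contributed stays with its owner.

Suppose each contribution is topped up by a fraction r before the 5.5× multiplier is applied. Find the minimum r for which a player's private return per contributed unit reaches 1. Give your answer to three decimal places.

With matching at rate r, one contributed unit becomes (1 + r) in the shared-equipment pool and returns 5.5 × (1 + r) / 6 to the contributor.
Setting this equal to 1: 1 + r = 6/5.5 = 1.0909.
So the minimum matching rate is r = 1.0909 − 1 = 0.091.

0.091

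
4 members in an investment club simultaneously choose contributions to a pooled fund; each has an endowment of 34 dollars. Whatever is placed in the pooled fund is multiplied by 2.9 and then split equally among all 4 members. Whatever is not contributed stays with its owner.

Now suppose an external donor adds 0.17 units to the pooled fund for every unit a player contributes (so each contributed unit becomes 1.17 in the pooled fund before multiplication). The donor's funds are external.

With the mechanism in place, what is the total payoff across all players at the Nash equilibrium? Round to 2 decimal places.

The effective private return is 2.9 × 1.17 / 4 = 0.8483, which is still under 1, so the mechanism doesn't change anyone's dominant strategy: zero contribution.
At the Nash equilibrium no one contributes; group total payoff = 4 × 34 = 136.

136.00 dollars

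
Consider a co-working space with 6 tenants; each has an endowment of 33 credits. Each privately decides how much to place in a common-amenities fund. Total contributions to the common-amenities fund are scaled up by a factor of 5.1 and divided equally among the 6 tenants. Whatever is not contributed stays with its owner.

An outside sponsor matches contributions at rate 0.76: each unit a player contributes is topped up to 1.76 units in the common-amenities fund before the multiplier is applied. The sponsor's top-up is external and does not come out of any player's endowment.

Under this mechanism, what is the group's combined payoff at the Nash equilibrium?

Under the mechanism each unit contributed yields 5.1 × 1.76 / 6 = 1.4960 back to its contributor per unit of net cost, which exceeds 1, making full contribution the dominant choice for everyone.
At the Nash equilibrium everyone contributes 33. Group total payoff = 5.1 × 1.76 × 198 = 1777.25.

1777.25 credits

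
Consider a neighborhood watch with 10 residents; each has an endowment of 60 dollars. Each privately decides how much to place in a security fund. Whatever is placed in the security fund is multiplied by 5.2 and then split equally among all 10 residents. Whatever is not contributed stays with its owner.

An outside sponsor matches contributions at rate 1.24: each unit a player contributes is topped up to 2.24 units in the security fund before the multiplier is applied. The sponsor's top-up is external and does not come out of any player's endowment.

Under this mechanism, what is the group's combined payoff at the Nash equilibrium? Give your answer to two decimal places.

6988.80 dollars

With the mechanism, a contributed unit returns 5.2 × 2.24 / 10 = 1.1648 per unit of net cost to the contributor — now above 1 — so contributing fully is weakly dominant for every player.
So the Nash equilibrium is full contribution by all 10; the group earns 5.2 × 2.24 × 600 = 6988.80.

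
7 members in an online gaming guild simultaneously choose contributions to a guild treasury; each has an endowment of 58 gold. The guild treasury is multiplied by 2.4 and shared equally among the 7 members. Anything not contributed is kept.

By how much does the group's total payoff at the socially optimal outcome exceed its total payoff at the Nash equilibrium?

568.40 gold

Each contributed unit returns 2.4/7 = 0.3429 to its contributor — below 1 — so contributing 0 is dominant for every player. At the Nash equilibrium everyone keeps their 58, and the group total is 7 × 58 = 406.
Each contributed unit returns 2.400 to the group as a whole (0.3429 to each of 7 players), which exceeds 1, so the social optimum is full contribution: group total = 2.400 × 406 = 974.40.
Efficiency loss = 974.40 − 406 = 568.40.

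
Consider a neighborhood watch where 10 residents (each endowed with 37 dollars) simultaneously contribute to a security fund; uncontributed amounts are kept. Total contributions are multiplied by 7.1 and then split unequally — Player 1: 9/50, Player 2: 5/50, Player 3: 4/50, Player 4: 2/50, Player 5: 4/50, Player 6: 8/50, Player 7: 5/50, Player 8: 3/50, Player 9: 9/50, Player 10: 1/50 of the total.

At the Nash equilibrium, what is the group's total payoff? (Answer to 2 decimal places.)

A player with share s gets back 7.1·s per unit contributed, so full contribution is dominant for anyone with s > 1/7.1 = 0.1408 and zero contribution is dominant for anyone below.
The shares above 0.1408 belong to Player 1, Player 6 and Player 9, contributing 37 each; the remaining 7 contribute 0. Total contributed: 111.
The security fund pays out 7.1 × 111 = 788.10 in total (split across the unequal shares, but the aggregate is all that matters for the group sum).
The 7 free-riders keep 37 each, adding 259. Group total = 259 + 788.10 = 1047.10.

1047.10 dollars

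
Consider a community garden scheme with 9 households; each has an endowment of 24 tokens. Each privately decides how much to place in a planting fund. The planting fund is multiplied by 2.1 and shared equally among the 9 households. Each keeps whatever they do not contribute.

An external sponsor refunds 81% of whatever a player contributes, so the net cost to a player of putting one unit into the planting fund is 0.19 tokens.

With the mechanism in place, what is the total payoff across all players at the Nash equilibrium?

628.56 tokens

Under the mechanism each unit contributed yields (2.1/9) / 0.19 = 1.2281 back to its contributor per unit of net cost, which exceeds 1, making full contribution the dominant choice for everyone.
At the Nash equilibrium everyone contributes 24. Group total payoff = 9 × (24 × 0.81 + 2.1 × 24) = 628.56.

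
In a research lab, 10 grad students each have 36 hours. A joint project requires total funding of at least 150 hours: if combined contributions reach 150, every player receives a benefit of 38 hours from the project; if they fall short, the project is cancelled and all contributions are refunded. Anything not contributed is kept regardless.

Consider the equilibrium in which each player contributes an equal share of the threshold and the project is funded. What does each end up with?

59 hours

Equal share of the threshold: 150/10 = 15.
At this profile no one gains by cutting their contribution: any cut drops the total below 150, the project is cancelled, contributions are refunded, and the deviator ends with 36, which is less than 36 − 15 + 38 = 59. Contributing more than 15 just wastes the excess. So contributing exactly 15 is a best response.
Each player's payoff: 36 − 15 + 38 = 59.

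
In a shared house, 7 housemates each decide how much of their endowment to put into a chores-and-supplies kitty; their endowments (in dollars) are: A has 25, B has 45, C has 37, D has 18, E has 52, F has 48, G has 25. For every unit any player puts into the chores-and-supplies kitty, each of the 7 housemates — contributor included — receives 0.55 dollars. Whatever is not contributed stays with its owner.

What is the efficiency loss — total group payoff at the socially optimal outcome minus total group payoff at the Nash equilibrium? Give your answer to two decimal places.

The private return per contributed unit is 0.55 < 1 for everyone, so the Nash equilibrium is zero contribution and the group total is Σ E_j = 25 + 45 + 37 + 18 + 52 + 48 + 25 = 250.
Each contributed unit returns 3.850 to the group, so the social optimum is full contribution by everyone: group total = 3.850 × 250 = 962.50.
Efficiency loss = (3.850 − 1) × 250 = 712.50.

712.50 dollars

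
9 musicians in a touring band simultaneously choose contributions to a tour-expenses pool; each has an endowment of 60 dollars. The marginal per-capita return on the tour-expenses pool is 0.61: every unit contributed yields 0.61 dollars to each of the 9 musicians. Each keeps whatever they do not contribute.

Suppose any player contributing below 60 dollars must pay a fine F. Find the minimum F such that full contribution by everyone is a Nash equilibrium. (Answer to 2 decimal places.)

23.40 dollars

Given the others contribute fully, the best deviation is to contribute 0 (any partial contribution still incurs the fine and gives up units whose private return 0.61 is below 1).
Deviating from 60 to 0 saves 60 dollars but forfeits the deviator's share of the drop in the tour-expenses pool: 0.61 × 60 = 36.60.
So the deviation gain is 60 − 36.60 = 23.40, and the fine must be at least 23.40 dollars to wipe it out.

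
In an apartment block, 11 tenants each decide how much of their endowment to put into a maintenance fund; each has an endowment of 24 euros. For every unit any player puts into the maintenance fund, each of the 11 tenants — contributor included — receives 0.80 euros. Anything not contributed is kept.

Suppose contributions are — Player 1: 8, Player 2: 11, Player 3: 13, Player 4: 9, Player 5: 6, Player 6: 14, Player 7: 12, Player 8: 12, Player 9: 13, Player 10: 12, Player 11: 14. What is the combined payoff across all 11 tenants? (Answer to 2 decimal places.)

Total contributed: 8 + 11 + 13 + 9 + 6 + 14 + 12 + 12 + 13 + 12 + 14 = 124; total kept: 11 × 24 − 124 = 140.
The maintenance fund pays out 0.80 × 11 × 124 = 1091.20 in aggregate.
Group total = 140 + 1091.20 = 1231.20.

1231.20 euros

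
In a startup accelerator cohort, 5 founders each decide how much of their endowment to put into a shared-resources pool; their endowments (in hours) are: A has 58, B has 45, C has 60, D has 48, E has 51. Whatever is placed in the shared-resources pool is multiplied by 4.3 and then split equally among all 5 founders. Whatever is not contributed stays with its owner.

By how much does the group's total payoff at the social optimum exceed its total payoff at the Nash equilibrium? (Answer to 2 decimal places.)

864.60 hours

The private return per contributed unit is 4.3/5 = 0.8600 < 1 for every player regardless of endowment, so the Nash equilibrium is zero contribution and the group total is Σ E_j = 58 + 45 + 60 + 48 + 51 = 262.
Each contributed unit returns 4.300 to the group, so the social optimum is full contribution by everyone: group total = 4.300 × 262 = 1126.60.
Efficiency loss = (4.300 − 1) × 262 = 864.60.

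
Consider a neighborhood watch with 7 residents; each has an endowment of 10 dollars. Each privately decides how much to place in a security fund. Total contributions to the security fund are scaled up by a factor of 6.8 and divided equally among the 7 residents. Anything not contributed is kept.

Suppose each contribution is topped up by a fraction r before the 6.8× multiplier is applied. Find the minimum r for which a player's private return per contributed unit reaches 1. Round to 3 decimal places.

With matching at rate r, one contributed unit becomes (1 + r) in the security fund and returns 6.8 × (1 + r) / 7 to the contributor.
Setting this equal to 1: 1 + r = 7/6.8 = 1.0294.
So the minimum matching rate is r = 1.0294 − 1 = 0.029.

0.029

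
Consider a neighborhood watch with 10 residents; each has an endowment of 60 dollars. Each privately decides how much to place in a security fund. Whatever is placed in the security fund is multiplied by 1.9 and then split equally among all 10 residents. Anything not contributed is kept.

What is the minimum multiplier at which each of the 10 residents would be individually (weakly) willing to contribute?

A contributed unit returns (multiplier)/10 to its contributor.
This reaches 1 exactly when the multiplier is 10.

10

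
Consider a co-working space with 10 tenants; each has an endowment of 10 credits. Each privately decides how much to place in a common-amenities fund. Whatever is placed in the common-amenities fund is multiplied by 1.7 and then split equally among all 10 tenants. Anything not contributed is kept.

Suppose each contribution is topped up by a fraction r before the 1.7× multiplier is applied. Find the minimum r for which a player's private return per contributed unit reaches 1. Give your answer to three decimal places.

With matching at rate r, one contributed unit becomes (1 + r) in the common-amenities fund and returns 1.7 × (1 + r) / 10 to the contributor.
Setting this equal to 1: 1 + r = 10/1.7 = 5.8824.
So the minimum matching rate is r = 5.8824 − 1 = 4.882.

4.882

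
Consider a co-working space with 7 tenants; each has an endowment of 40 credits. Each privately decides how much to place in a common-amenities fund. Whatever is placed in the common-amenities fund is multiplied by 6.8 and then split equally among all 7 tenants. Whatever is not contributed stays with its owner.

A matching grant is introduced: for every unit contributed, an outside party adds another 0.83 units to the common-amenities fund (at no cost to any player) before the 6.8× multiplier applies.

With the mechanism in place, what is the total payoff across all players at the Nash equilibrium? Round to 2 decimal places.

3484.32 credits

The effective private return per unit is now 6.8 × 1.83 / 7 = 1.7777 > 1, so every player's dominant strategy flips to full contribution.
At the Nash equilibrium everyone contributes 40. Group total payoff = 6.8 × 1.83 × 280 = 3484.32.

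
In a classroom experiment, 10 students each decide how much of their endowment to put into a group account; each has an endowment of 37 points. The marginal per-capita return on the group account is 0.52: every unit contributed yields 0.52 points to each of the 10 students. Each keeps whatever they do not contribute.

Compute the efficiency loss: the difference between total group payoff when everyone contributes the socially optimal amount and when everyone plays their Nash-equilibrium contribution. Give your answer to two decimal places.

The private return per contributed unit is 0.52 < 1, so contributing 0 is dominant for every player. At the Nash equilibrium everyone keeps their 37, and the group total is 10 × 37 = 370.
Each contributed unit returns 5.200 to the group as a whole (0.52 to each of 10 players), which exceeds 1, so the social optimum is full contribution: group total = 5.200 × 370 = 1924.00.
Efficiency loss = 1924.00 − 370 = 1554.00.

1554.00 points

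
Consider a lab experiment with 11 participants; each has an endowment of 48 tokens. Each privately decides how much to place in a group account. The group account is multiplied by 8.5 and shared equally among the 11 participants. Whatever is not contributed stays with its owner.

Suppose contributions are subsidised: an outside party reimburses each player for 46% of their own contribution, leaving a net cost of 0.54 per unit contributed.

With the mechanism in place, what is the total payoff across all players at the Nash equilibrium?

Under the mechanism each unit contributed yields (8.5/11) / 0.54 = 1.4310 back to its contributor per unit of net cost, which exceeds 1, making full contribution the dominant choice for everyone.
So the Nash equilibrium is full contribution by all 11; the group earns 11 × (48 × 0.46 + 8.5 × 48) = 4730.88.

4730.88 tokens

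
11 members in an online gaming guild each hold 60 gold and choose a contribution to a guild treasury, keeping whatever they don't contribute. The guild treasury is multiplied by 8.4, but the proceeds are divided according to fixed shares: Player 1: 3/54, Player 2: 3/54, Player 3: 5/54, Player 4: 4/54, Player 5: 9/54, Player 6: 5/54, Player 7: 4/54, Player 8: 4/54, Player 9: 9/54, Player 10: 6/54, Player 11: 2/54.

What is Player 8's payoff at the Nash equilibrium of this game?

134.67 gold

Player j's private return per contributed unit is 8.4 × (j's share). Contributing is weakly dominant for j when that share is at least 1/8.4 = 0.1190, and contributing 0 is dominant otherwise.
Player 5 and Player 9 clear that bar, contributing 60 each; the remaining 9 contribute 0. Total contributed: 120.
Player 8 keeps 60 and receives 8.4 × 120 × 4/54 = 74.67 from the guild treasury, for a payoff of 134.67.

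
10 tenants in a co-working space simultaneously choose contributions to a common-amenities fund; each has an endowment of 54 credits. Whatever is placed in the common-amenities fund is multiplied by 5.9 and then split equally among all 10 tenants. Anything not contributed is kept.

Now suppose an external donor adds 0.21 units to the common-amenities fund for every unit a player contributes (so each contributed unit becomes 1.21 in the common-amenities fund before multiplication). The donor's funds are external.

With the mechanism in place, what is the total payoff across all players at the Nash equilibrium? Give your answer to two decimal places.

540.00 credits

The effective private return is 5.9 × 1.21 / 10 = 0.7139, which is still under 1, so the mechanism doesn't change anyone's dominant strategy: zero contribution.
At the Nash equilibrium no one contributes; group total payoff = 10 × 54 = 540.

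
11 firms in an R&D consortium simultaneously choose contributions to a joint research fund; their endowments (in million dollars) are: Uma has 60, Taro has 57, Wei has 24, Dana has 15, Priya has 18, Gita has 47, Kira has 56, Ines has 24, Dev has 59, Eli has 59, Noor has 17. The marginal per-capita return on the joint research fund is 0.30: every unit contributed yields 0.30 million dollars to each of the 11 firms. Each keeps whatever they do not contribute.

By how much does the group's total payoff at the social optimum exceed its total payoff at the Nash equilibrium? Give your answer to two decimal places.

The private return per contributed unit is 0.30 < 1 for everyone, so the Nash equilibrium is zero contribution and the group total is Σ E_j = 60 + 57 + 24 + 15 + 18 + 47 + 56 + 24 + 59 + 59 + 17 = 436.
Each contributed unit returns 3.300 to the group, so the social optimum is full contribution by everyone: group total = 3.300 × 436 = 1438.80.
Efficiency loss = (3.300 − 1) × 436 = 1002.80.

1002.80 million dollars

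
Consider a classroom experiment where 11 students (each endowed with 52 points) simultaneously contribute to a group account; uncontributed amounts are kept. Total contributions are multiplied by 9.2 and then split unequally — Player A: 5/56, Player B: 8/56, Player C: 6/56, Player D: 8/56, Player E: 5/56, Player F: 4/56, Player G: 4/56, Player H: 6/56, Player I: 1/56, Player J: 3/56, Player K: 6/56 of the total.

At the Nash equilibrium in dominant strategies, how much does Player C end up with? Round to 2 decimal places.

For player j, contributing a unit is worthwhile iff 9.2 × (j's share) ≥ 1, i.e. iff j's share is at least 0.1087.
Player B and Player D clear that bar, contributing 52 each; the remaining 9 contribute 0. Total contributed: 104.
Player C keeps 52 and receives 9.2 × 104 × 6/56 = 102.51 from the group account, for a payoff of 154.51.

154.51 points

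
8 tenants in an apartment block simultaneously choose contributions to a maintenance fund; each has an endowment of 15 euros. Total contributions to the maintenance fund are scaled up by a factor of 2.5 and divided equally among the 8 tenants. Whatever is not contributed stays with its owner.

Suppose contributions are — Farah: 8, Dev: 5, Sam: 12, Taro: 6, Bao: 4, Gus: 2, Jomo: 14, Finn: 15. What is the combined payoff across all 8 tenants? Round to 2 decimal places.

Total contributed: 8 + 5 + 12 + 6 + 4 + 2 + 14 + 15 = 66; total kept: 8 × 15 − 66 = 54.
The maintenance fund pays out 2.5 × 66 = 165.00 in aggregate.
Group total = 54 + 165.00 = 219.00.

219.00 euros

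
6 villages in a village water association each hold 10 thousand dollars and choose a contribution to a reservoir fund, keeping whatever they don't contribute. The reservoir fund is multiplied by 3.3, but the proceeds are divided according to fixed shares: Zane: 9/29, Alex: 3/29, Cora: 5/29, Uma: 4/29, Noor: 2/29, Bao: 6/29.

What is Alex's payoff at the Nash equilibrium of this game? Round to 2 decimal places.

A player with share s gets back 3.3·s per unit contributed, so full contribution is dominant for anyone with s > 1/3.3 = 0.3030 and zero contribution is dominant for anyone below.
The only share above 0.3030 is Zane's 9/29, contributing 10; the remaining 5 contribute 0. Total contributed: 10.
Alex keeps 10 and receives 3.3 × 10 × 3/29 = 3.41 from the reservoir fund, for a payoff of 13.41.

13.41 thousand dollars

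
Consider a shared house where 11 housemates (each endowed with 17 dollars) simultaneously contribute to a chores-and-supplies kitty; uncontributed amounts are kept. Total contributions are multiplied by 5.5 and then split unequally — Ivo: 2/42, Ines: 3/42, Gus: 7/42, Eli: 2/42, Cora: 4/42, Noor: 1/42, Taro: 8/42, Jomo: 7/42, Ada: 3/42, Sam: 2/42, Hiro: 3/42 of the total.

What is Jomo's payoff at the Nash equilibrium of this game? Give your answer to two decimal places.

32.58 dollars

Player j's private return per contributed unit is 5.5 × (j's share). Contributing is weakly dominant for j when that share is at least 1/5.5 = 0.1818, and contributing 0 is dominant otherwise.
Taro alone (share 8/42) is above the threshold, contributing 17; the remaining 10 contribute 0. Total contributed: 17.
Jomo keeps 17 and receives 5.5 × 17 × 7/42 = 15.58 from the chores-and-supplies kitty, for a payoff of 32.58.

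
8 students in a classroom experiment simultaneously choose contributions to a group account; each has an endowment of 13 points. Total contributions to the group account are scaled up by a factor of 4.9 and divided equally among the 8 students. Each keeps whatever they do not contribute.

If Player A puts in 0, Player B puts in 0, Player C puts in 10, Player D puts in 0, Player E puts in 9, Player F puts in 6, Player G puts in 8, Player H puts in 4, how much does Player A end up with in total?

35.66 points

Total contributed: 0 + 0 + 10 + 0 + 9 + 6 + 8 + 4 = 37.
Each receives 4.9 × 37 / 8 = 22.66 from the group account.
Player A keeps 13 − 0 = 13, so Player A's payoff is 13 + 22.66 = 35.66.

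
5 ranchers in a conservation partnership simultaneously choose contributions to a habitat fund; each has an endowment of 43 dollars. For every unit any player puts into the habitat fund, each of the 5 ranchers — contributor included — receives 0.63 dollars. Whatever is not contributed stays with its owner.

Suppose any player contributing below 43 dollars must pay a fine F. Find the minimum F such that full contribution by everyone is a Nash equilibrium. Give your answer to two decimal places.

15.91 dollars

Given the others contribute fully, the best deviation is to contribute 0 (any partial contribution still incurs the fine and gives up units whose private return 0.63 is below 1).
Deviating from 43 to 0 saves 43 dollars but forfeits the deviator's share of the drop in the habitat fund: 0.63 × 43 = 27.09.
So the deviation gain is 43 − 27.09 = 15.91, and the fine must be at least 15.91 dollars to wipe it out.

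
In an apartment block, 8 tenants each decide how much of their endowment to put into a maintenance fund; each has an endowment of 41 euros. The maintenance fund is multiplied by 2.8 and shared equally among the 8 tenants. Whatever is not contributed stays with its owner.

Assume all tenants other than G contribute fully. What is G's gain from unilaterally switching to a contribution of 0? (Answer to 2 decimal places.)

Switching from a contribution of 41 to 0 lets G keep an extra 41 euros, but lowers the maintenance fund by 41, which costs G their own share of that drop: 2.8/8 × 41 = 14.35.
Net gain = 41 − 14.35 = 26.65. The private return per contributed unit (0.3500) is below 1, so free-riding is indeed the best response regardless of what the others do.

26.65 euros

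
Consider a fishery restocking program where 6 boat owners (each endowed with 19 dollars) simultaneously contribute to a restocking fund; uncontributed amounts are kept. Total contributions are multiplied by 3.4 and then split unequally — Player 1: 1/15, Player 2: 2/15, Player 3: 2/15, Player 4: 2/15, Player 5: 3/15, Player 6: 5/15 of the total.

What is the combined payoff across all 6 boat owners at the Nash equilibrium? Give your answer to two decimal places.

Player j's private return per contributed unit is 3.4 × (j's share). Contributing is weakly dominant for j when that share is at least 1/3.4 = 0.2941, and contributing 0 is dominant otherwise.
The only share above 0.2941 is Player 6's 5/15, contributing 19; the remaining 5 contribute 0. Total contributed: 19.
The restocking fund pays out 3.4 × 19 = 64.60 in total (split across the unequal shares, but the aggregate is all that matters for the group sum).
The 5 free-riders keep 19 each, adding 95. Group total = 95 + 64.60 = 159.60.

159.60 dollars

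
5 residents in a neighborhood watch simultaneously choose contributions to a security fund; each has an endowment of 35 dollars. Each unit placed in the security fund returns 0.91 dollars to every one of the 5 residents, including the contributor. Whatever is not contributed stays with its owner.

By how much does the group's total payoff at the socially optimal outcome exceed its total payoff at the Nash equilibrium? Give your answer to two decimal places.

The private return per contributed unit is 0.91 < 1, so contributing 0 is dominant for every player. At the Nash equilibrium everyone keeps their 35, and the group total is 5 × 35 = 175.
Each contributed unit returns 4.550 to the group as a whole (0.91 to each of 5 players), which exceeds 1, so the social optimum is full contribution: group total = 4.550 × 175 = 796.25.
Efficiency loss = 796.25 − 175 = 621.25.

621.25 dollars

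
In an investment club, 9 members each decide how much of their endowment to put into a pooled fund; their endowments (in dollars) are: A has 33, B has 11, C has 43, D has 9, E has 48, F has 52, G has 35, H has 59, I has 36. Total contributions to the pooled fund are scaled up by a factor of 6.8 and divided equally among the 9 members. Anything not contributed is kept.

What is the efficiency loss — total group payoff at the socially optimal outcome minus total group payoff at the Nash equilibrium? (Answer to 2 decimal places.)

1890.80 dollars

The private return per contributed unit is 6.8/9 = 0.7556 < 1 for every player regardless of endowment, so the Nash equilibrium is zero contribution and the group total is Σ E_j = 33 + 11 + 43 + 9 + 48 + 52 + 35 + 59 + 36 = 326.
Each contributed unit returns 6.800 to the group, so the social optimum is full contribution by everyone: group total = 6.800 × 326 = 2216.80.
Efficiency loss = (6.800 − 1) × 326 = 1890.80.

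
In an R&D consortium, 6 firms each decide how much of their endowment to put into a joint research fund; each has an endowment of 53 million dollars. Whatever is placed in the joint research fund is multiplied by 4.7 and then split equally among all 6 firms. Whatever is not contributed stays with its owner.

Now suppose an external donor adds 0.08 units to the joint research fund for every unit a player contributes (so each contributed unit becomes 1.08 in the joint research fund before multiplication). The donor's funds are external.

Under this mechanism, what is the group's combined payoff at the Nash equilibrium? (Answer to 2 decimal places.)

Even with the mechanism, each unit contributed returns only 4.7 × 1.08 / 6 = 0.8460 per unit of net cost, so contributing nothing is still dominant.
Everyone keeps their endowment and the group total is 6 × 53 = 318.

318.00 million dollars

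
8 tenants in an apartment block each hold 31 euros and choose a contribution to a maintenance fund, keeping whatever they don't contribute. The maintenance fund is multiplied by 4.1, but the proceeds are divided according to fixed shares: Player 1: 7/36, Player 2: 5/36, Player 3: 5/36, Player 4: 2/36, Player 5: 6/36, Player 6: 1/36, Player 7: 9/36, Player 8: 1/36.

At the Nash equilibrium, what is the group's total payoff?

Each unit j contributes comes back to j as 4.1 × (j's share), so j prefers to contribute only if that share exceeds 1/4.1 = 0.2439; otherwise keeping the unit dominates.
The only share above 0.2439 is Player 7's 9/36, contributing 31; the remaining 7 contribute 0. Total contributed: 31.
The maintenance fund pays out 4.1 × 31 = 127.10 in total (split across the unequal shares, but the aggregate is all that matters for the group sum).
The 7 free-riders keep 31 each, adding 217. Group total = 217 + 127.10 = 344.10.

344.10 euros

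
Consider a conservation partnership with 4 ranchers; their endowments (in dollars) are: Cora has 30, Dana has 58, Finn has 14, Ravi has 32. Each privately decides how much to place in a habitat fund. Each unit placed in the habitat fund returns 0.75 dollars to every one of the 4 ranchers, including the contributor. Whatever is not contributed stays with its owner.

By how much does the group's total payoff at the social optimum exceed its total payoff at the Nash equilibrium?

268.00 dollars

The private return per contributed unit is 0.75 < 1 for everyone, so the Nash equilibrium is zero contribution and the group total is Σ E_j = 30 + 58 + 14 + 32 = 134.
Each contributed unit returns 3.000 to the group, so the social optimum is full contribution by everyone: group total = 3.000 × 134 = 402.00.
Efficiency loss = (3.000 − 1) × 134 = 268.00.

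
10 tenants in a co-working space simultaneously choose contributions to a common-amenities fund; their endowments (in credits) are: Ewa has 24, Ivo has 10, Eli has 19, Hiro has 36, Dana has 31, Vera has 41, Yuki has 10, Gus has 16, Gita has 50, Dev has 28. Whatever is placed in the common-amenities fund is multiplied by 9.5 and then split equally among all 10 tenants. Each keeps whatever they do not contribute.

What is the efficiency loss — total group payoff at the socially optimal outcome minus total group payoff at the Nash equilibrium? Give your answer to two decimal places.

2252.50 credits

The private return per contributed unit is 9.5/10 = 0.9500 < 1 for every player regardless of endowment, so the Nash equilibrium is zero contribution and the group total is Σ E_j = 24 + 10 + 19 + 36 + 31 + 41 + 10 + 16 + 50 + 28 = 265.
Each contributed unit returns 9.500 to the group, so the social optimum is full contribution by everyone: group total = 9.500 × 265 = 2517.50.
Efficiency loss = (9.500 − 1) × 265 = 2252.50.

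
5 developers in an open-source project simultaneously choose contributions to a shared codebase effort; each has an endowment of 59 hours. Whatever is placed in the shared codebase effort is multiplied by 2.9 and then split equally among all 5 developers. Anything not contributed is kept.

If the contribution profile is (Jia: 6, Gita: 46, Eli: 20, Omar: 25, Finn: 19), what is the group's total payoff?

515.40 hours

Total contributed: 6 + 46 + 20 + 25 + 19 = 116; total kept: 5 × 59 − 116 = 179.
The shared codebase effort pays out 2.9 × 116 = 336.40 in aggregate.
Group total = 179 + 336.40 = 515.40.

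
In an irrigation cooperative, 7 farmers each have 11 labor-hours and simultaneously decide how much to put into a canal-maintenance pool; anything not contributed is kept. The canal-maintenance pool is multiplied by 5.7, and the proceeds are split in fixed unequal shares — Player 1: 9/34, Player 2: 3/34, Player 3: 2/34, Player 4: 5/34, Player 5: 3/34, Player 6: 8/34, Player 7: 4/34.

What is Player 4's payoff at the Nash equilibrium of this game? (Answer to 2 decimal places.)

29.44 labor-hours

Player j's private return per contributed unit is 5.7 × (j's share). Contributing is weakly dominant for j when that share is at least 1/5.7 = 0.1754, and contributing 0 is dominant otherwise.
The shares above 0.1754 belong to Player 1 and Player 6, contributing 11 each; the remaining 5 contribute 0. Total contributed: 22.
Player 4 keeps 11 and receives 5.7 × 22 × 5/34 = 18.44 from the canal-maintenance pool, for a payoff of 29.44.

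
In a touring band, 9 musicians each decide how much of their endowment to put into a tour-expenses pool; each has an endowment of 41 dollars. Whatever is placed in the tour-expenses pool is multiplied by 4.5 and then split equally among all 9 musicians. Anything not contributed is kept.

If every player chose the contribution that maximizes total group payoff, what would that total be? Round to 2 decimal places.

1660.50 dollars

Each contributed unit returns 4.500 to the group as a whole (0.5000 to each of 9 players), which exceeds 1, so the social optimum is full contribution: group total = 4.500 × 369 = 1660.50.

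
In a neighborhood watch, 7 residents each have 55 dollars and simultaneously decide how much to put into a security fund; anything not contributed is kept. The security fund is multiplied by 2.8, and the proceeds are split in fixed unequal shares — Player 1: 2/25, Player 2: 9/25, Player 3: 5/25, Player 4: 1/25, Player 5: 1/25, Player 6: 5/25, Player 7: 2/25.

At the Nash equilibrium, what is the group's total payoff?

For player j, contributing a unit is worthwhile iff 2.8 × (j's share) ≥ 1, i.e. iff j's share is at least 0.3571.
The only share above 0.3571 is Player 2's 9/25, contributing 55; the remaining 6 contribute 0. Total contributed: 55.
The security fund pays out 2.8 × 55 = 154.00 in total (split across the unequal shares, but the aggregate is all that matters for the group sum).
The 6 free-riders keep 55 each, adding 330. Group total = 330 + 154.00 = 484.00.

484.00 dollars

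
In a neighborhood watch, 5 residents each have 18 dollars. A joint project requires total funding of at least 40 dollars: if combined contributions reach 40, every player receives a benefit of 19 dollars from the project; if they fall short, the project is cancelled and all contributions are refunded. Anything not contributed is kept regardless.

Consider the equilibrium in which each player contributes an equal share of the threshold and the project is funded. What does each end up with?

Equal share of the threshold: 40/5 = 8.
At this profile no one gains by cutting their contribution: any cut drops the total below 40, the project is cancelled, contributions are refunded, and the deviator ends with 18, which is less than 18 − 8 + 19 = 29. Contributing more than 8 just wastes the excess. So contributing exactly 8 is a best response.
Each player's payoff: 18 − 8 + 19 = 29.

29 dollars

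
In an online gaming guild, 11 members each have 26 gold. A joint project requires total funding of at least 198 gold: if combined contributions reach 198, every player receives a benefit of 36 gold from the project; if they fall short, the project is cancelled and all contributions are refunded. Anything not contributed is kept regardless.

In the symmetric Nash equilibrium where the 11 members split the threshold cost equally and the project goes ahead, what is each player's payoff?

44 gold

Equal share of the threshold: 198/11 = 18.
At this profile no one gains by cutting their contribution: any cut drops the total below 198, the project is cancelled, contributions are refunded, and the deviator ends with 26, which is less than 26 − 18 + 36 = 44. Contributing more than 18 just wastes the excess. So contributing exactly 18 is a best response.
Each player's payoff: 26 − 18 + 36 = 44.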